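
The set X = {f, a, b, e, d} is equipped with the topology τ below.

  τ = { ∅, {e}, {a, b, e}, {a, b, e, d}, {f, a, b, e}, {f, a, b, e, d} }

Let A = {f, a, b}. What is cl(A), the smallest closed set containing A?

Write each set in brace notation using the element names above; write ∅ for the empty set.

closure: X∖int(X∖A) = X∖{e} = {f, a, b, d}

{f, a, b, d}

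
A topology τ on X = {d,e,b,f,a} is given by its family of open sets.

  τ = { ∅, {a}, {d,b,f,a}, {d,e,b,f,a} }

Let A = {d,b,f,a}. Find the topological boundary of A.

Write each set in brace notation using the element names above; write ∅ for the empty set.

{e}

opens ⊆ A: ∅, {a}, {d,b,f,a}; union → int = {d,b,f,a}
complement {e}; its interior ∅; cl(A) = X∖∅ = {d,e,b,f,a}
boundary = {d,e,b,f,a} ∖ {d,b,f,a} = {e}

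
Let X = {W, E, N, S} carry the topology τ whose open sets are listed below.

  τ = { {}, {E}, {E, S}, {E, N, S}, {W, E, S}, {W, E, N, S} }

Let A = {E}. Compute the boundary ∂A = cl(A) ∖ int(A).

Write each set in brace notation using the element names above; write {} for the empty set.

interior: largest open inside A is {E} (from {}, {E})
cl via duality: int({W, N, S}) = {}, so X∖{} = {W, E, N, S}
cl∖int = {W, N, S}

{W, N, S}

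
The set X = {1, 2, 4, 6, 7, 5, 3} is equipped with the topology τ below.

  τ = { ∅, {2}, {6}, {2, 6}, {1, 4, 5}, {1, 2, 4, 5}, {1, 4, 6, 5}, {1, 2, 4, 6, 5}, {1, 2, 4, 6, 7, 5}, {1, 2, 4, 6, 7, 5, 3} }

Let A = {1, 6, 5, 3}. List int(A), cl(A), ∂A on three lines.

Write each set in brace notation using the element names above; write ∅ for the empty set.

opens ⊆ A: ∅, {6}; union → int = {6}
complement {2, 4, 7}; its interior {2}; cl(A) = X∖{2} = {1, 4, 6, 7, 5, 3}
boundary = {1, 4, 6, 7, 5, 3} ∖ {6} = {1, 4, 7, 5, 3}

int(A) = {6}
cl(A)  = {1, 4, 6, 7, 5, 3}
∂A     = {1, 4, 7, 5, 3}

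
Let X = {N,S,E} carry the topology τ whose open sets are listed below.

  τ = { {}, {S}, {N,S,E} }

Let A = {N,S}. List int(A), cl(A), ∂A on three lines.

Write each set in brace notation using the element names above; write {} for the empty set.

opens ⊆ A: {}, {S}; union → int = {S}
complement {E}; its interior {}; cl(A) = X∖{} = {N,S,E}
boundary = {N,S,E} ∖ {S} = {N,E}

int(A) = {S}
cl(A)  = {N,S,E}
∂A     = {N,E}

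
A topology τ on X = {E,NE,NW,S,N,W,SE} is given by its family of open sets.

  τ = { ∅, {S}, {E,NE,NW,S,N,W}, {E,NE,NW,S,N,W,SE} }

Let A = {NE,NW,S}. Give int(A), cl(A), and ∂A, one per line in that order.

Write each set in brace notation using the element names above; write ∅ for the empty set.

int(A) = {S}
cl(A)  = {E,NE,NW,S,N,W,SE}
∂A     = {E,NE,NW,N,W,SE}

opens ⊆ A: ∅, {S}; union → int = {S}
complement {E,N,W,SE}; its interior ∅; cl(A) = X∖∅ = {E,NE,NW,S,N,W,SE}
boundary = {E,NE,NW,S,N,W,SE} ∖ {S} = {E,NE,NW,N,W,SE}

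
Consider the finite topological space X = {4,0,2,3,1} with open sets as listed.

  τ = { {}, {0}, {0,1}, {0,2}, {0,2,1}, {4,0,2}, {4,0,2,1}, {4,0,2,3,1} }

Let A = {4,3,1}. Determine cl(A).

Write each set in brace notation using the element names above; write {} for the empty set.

{4,3,1}

complement {0,2}; its interior {0,2}; cl(A) = X∖{0,2} = {4,3,1}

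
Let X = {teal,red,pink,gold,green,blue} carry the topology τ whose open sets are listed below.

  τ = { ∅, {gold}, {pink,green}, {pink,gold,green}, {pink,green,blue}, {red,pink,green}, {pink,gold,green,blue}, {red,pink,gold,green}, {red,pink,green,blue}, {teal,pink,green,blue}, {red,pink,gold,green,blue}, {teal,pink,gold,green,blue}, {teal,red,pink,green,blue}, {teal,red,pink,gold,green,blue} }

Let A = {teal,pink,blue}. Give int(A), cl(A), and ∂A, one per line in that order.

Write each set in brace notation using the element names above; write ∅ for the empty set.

interior: largest open inside A is ∅ (from ∅)
cl via duality: int({red,gold,green}) = {gold}, so X∖{gold} = {teal,red,pink,green,blue}
cl∖int = {teal,red,pink,green,blue}

int(A) = ∅
cl(A)  = {teal,red,pink,green,blue}
∂A     = {teal,red,pink,green,blue}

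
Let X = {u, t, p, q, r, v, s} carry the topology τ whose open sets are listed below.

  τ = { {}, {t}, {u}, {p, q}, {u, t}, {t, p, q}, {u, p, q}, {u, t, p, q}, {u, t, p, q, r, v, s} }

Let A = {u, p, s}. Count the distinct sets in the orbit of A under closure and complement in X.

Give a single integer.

10

X∖A={t, q, r, v}, int(X∖A)={t}, hence cl(A)={u, p, q, r, v, s}
Orbit (k=closure, c=complement):
  1. A     = {u, p, s}
  2. kA    = {u, p, q, r, v, s}
  3. cA    = {t, q, r, v}
  4. ckA   = {t}
  5. kcA   = {t, p, q, r, v, s}
  6. kckA  = {t, r, v, s}
  7. ckcA  = {u}
  8. ckckA = {u, p, q}
  9. kckcA = {u, r, v, s}
  10. ckckcA = {t, p, q}
(closed under both — stop)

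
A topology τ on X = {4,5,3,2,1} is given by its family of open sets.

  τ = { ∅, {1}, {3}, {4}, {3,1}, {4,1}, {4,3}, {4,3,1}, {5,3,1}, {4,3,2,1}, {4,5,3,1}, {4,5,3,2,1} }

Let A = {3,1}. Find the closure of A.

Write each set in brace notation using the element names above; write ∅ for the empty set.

{5,3,2,1}

closure: X∖int(X∖A) = X∖{4} = {5,3,2,1}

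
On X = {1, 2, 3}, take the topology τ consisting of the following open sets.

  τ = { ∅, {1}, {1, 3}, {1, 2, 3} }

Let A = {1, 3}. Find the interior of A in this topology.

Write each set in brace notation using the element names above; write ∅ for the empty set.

open subsets of A: ∅, {1}, {1, 3}; so int(A) = {1, 3}

{1, 3}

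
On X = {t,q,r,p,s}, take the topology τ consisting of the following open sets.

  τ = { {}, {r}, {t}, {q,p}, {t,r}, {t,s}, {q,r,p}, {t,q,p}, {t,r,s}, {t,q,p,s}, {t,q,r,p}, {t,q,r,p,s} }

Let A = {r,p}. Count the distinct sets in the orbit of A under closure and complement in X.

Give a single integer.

X∖A={t,q,s}, int(X∖A)={t,s}, hence cl(A)={q,r,p}
Orbit (k=closure, c=complement):
  1. A     = {r,p}
  2. kA    = {q,r,p}
  3. cA    = {t,q,s}
  4. ckA   = {t,s}
  5. kcA   = {t,q,p,s}
  6. ckcA  = {r}
(closed under both — stop)

6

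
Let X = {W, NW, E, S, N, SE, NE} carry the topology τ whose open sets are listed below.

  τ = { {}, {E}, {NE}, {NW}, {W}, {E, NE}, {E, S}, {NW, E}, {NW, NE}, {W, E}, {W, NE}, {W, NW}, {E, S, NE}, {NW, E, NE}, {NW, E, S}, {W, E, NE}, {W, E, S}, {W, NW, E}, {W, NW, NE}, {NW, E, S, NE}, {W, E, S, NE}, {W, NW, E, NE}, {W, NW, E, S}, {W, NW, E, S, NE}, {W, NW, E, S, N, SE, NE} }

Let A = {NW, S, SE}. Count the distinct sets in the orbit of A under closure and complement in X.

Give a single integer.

closure: X∖int(X∖A) = X∖{W, E, NE} = {NW, S, N, SE}
Let k=closure and c=complement:
  1. A     = {NW, S, SE}
  2. kA    = {NW, S, N, SE}
  3. cA    = {W, E, N, NE}
  4. ckA   = {W, E, NE}
  5. kcA   = {W, E, S, N, SE, NE}
  6. ckcA  = {NW}
  7. kckcA = {NW, N, SE}
  8. ckckcA = {W, E, S, NE}
— saturated at 8

8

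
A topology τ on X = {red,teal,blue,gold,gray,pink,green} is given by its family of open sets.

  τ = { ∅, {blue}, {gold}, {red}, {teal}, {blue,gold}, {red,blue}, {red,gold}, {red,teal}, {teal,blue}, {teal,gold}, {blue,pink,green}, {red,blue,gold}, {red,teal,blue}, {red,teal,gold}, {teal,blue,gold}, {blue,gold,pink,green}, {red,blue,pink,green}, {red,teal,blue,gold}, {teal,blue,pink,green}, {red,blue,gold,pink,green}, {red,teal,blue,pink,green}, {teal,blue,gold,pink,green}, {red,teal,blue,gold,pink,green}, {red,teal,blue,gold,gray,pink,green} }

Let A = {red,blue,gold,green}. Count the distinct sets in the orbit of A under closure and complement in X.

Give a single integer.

complement {teal,gray,pink}; its interior {teal}; cl(A) = X∖{teal} = {red,blue,gold,gray,pink,green}
With k = closure, c = complement:
  1. A     = {red,blue,gold,green}
  2. kA    = {red,blue,gold,gray,pink,green}
  3. cA    = {teal,gray,pink}
  4. ckA   = {teal}
  5. kcA   = {teal,gray,pink,green}
  6. kckA  = {teal,gray}
  7. ckcA  = {red,blue,gold}
  8. ckckA = {red,blue,gold,pink,green}
k, c of each give nothing new

8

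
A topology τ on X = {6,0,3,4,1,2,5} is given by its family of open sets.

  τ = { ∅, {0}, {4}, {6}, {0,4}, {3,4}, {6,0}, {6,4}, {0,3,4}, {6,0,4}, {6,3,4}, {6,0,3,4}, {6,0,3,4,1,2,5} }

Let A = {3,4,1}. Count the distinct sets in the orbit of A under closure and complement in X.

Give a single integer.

cl via duality: int({6,0,2,5}) = {6,0}, so X∖{6,0} = {3,4,1,2,5}
Write k for closure, c for complement:
  1. A     = {3,4,1}
  2. kA    = {3,4,1,2,5}
  3. cA    = {6,0,2,5}
  4. ckA   = {6,0}
  5. kcA   = {6,0,1,2,5}
  6. ckcA  = {3,4}
applying k or c yields no new set

6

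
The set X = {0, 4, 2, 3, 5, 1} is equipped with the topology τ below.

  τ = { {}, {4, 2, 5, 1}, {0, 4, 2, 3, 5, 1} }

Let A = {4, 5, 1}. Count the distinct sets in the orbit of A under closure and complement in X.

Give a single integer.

4

X∖A={0, 2, 3}, int(X∖A)={}, hence cl(A)={0, 4, 2, 3, 5, 1}
Orbit (k=closure, c=complement):
  1. A     = {4, 5, 1}
  2. kA    = {0, 4, 2, 3, 5, 1}
  3. cA    = {0, 2, 3}
  4. ckA   = {}
(closed under both — stop)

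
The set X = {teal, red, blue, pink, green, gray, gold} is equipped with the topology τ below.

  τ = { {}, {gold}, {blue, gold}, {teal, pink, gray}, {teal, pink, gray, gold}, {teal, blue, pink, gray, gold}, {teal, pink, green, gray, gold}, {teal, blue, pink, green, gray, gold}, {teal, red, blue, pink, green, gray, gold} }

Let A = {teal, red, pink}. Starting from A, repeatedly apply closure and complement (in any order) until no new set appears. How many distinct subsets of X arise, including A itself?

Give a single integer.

closure: X∖int(X∖A) = X∖{blue, gold} = {teal, red, pink, green, gray}
Let k=closure and c=complement:
  1. A     = {teal, red, pink}
  2. kA    = {teal, red, pink, green, gray}
  3. cA    = {blue, green, gray, gold}
  4. ckA   = {blue, gold}
  5. kcA   = {teal, red, blue, pink, green, gray, gold}
  6. kckA  = {red, blue, green, gold}
  7. ckcA  = {}
  8. ckckA = {teal, pink, gray}
— saturated at 8

8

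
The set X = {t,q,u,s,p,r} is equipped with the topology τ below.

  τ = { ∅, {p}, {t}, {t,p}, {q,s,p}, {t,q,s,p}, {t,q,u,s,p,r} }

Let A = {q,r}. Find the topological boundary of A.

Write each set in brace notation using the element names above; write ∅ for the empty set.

U open, U⊆A: ∅. int(A) = ⋃ = ∅
X∖A={t,u,s,p}, int(X∖A)={t,p}, hence cl(A)={q,u,s,r}
∂A: remove int from cl → {q,u,s,r}

{q,u,s,r}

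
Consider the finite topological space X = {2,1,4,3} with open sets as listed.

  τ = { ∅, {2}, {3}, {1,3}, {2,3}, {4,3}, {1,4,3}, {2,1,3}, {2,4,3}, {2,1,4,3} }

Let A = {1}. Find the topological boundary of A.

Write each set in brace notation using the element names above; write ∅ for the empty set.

U open, U⊆A: ∅. int(A) = ⋃ = ∅
X∖A={2,4,3}, int(X∖A)={2,4,3}, hence cl(A)={1}
∂A: remove int from cl → {1}

{1}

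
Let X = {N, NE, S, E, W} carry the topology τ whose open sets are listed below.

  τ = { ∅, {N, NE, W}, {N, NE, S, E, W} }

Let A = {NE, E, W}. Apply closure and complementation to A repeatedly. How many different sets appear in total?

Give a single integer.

cl via duality: int({N, S}) = ∅, so X∖∅ = {N, NE, S, E, W}
Write k for closure, c for complement:
  1. A     = {NE, E, W}
  2. kA    = {N, NE, S, E, W}
  3. cA    = {N, S}
  4. ckA   = ∅
applying k or c yields no new set

4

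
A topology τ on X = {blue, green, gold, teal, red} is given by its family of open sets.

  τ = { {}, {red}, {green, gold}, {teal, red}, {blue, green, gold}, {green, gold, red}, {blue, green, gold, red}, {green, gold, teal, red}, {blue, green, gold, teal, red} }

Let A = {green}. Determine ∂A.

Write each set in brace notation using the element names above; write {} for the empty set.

{blue, green, gold}

open subsets of A: {}; so int(A) = {}
closure: X∖int(X∖A) = X∖{teal, red} = {blue, green, gold}
∂A = {blue, green, gold} minus {} = {blue, green, gold}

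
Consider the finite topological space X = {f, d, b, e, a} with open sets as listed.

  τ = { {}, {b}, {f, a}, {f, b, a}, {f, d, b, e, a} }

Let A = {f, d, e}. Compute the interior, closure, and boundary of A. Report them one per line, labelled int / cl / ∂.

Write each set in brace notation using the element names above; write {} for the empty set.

interior: largest open inside A is {} (from {})
cl via duality: int({b, a}) = {b}, so X∖{b} = {f, d, e, a}
cl∖int = {f, d, e, a}

int(A) = {}
cl(A)  = {f, d, e, a}
∂A     = {f, d, e, a}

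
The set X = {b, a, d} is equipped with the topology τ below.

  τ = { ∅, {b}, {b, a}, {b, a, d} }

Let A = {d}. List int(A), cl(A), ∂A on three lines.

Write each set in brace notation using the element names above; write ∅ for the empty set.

int(A) = ∅
cl(A)  = {d}
∂A     = {d}

open subsets of A: ∅; so int(A) = ∅
closure: X∖int(X∖A) = X∖{b, a} = {d}
∂A = {d} minus ∅ = {d}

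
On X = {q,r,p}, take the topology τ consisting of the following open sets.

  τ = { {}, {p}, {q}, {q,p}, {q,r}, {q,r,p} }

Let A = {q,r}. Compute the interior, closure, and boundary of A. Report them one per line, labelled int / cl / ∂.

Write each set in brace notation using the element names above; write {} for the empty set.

U open, U⊆A: {}, {q}, {q,r}. int(A) = ⋃ = {q,r}
X∖A={p}, int(X∖A)={p}, hence cl(A)={q,r}
∂A: remove int from cl → {}

int(A) = {q,r}
cl(A)  = {q,r}
∂A     = {}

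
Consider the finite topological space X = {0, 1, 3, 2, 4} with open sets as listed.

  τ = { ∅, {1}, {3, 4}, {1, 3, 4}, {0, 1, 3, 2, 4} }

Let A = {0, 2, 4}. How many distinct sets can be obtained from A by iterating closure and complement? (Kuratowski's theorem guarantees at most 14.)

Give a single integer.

cl via duality: int({1, 3}) = {1}, so X∖{1} = {0, 3, 2, 4}
Write k for closure, c for complement:
  1. A     = {0, 2, 4}
  2. kA    = {0, 3, 2, 4}
  3. cA    = {1, 3}
  4. ckA   = {1}
  5. kcA   = {0, 1, 3, 2, 4}
  6. kckA  = {0, 1, 2}
  7. ckcA  = ∅
  8. ckckA = {3, 4}
applying k or c yields no new set

8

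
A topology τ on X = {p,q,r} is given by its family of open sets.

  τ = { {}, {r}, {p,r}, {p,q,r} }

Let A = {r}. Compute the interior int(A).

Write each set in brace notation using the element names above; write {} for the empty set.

{r}

U open, U⊆A: {}, {r}. int(A) = ⋃ = {r}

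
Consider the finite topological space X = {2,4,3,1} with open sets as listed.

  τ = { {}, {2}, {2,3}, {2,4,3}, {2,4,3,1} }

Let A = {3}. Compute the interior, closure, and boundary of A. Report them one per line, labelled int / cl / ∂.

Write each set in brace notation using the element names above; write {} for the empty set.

interior: largest open inside A is {} (from {})
cl via duality: int({2,4,1}) = {2}, so X∖{2} = {4,3,1}
cl∖int = {4,3,1}

int(A) = {}
cl(A)  = {4,3,1}
∂A     = {4,3,1}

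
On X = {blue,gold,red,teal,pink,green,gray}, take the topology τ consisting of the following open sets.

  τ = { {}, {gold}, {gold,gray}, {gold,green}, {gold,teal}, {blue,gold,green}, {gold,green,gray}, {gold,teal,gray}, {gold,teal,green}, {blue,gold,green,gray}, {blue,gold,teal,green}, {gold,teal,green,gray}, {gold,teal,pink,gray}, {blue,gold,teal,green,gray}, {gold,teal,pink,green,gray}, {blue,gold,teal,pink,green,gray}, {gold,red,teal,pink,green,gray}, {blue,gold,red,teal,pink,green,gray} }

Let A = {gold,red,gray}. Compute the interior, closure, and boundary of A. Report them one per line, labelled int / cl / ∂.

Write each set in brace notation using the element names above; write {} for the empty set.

int(A) = {gold,gray}
cl(A)  = {blue,gold,red,teal,pink,green,gray}
∂A     = {blue,red,teal,pink,green}

open subsets of A: {}, {gold}, {gold,gray}; so int(A) = {gold,gray}
closure: X∖int(X∖A) = X∖{} = {blue,gold,red,teal,pink,green,gray}
∂A = {blue,gold,red,teal,pink,green,gray} minus {gold,gray} = {blue,red,teal,pink,green}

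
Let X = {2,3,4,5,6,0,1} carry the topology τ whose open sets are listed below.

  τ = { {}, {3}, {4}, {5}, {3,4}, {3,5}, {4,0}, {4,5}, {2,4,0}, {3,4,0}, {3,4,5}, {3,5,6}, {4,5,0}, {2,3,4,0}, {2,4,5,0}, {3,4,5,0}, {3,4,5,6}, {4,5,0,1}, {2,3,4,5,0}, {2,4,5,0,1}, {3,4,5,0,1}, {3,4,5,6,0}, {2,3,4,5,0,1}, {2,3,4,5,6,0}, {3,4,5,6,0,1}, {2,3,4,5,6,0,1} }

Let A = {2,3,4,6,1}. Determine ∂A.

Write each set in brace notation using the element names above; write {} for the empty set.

{2,6,0,1}

interior: largest open inside A is {3,4} (from {}, {4}, {3}, {3,4})
cl via duality: int({5,0}) = {5}, so X∖{5} = {2,3,4,6,0,1}
cl∖int = {2,6,0,1}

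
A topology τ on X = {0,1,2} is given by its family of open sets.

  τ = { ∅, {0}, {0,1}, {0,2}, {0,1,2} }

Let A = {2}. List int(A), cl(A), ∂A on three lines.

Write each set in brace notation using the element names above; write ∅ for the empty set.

int(A) = ∅
cl(A)  = {2}
∂A     = {2}

opens ⊆ A: ∅; union → int = ∅
complement {0,1}; its interior {0,1}; cl(A) = X∖{0,1} = {2}
boundary = {2} ∖ ∅ = {2}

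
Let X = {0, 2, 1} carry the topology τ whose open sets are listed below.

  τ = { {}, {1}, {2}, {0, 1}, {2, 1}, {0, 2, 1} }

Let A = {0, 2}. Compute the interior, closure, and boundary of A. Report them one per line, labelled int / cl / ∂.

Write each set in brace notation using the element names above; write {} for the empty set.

interior: largest open inside A is {2} (from {}, {2})
cl via duality: int({1}) = {1}, so X∖{1} = {0, 2}
cl∖int = {0}

int(A) = {2}
cl(A)  = {0, 2}
∂A     = {0}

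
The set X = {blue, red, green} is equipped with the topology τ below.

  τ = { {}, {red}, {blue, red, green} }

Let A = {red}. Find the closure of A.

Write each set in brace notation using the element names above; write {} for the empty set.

X∖A={blue, green}, int(X∖A)={}, hence cl(A)={blue, red, green}

{blue, red, green}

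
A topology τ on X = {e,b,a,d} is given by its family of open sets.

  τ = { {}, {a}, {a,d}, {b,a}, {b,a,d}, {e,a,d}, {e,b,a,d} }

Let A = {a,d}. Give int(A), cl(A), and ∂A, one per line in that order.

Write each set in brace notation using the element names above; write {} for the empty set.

open subsets of A: {}, {a}, {a,d}; so int(A) = {a,d}
closure: X∖int(X∖A) = X∖{} = {e,b,a,d}
∂A = {e,b,a,d} minus {a,d} = {e,b}

int(A) = {a,d}
cl(A)  = {e,b,a,d}
∂A     = {e,b}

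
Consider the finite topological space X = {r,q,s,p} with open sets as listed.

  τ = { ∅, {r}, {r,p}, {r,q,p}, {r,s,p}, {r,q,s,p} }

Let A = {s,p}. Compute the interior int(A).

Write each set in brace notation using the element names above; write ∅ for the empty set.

open subsets of A: ∅; so int(A) = ∅

∅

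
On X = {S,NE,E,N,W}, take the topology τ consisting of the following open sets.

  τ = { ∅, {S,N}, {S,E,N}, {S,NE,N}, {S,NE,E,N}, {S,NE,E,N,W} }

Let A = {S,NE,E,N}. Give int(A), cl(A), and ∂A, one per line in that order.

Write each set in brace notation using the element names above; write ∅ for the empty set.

U open, U⊆A: ∅, {S,N}, {S,E,N}, {S,NE,N}, {S,NE,E,N}. int(A) = ⋃ = {S,NE,E,N}
X∖A={W}, int(X∖A)=∅, hence cl(A)={S,NE,E,N,W}
∂A: remove int from cl → {W}

int(A) = {S,NE,E,N}
cl(A)  = {S,NE,E,N,W}
∂A     = {W}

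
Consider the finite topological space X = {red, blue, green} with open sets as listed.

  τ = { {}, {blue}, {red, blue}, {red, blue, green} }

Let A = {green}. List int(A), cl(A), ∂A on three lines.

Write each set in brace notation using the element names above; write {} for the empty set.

int(A) = {}
cl(A)  = {green}
∂A     = {green}

U open, U⊆A: {}. int(A) = ⋃ = {}
X∖A={red, blue}, int(X∖A)={red, blue}, hence cl(A)={green}
∂A: remove int from cl → {green}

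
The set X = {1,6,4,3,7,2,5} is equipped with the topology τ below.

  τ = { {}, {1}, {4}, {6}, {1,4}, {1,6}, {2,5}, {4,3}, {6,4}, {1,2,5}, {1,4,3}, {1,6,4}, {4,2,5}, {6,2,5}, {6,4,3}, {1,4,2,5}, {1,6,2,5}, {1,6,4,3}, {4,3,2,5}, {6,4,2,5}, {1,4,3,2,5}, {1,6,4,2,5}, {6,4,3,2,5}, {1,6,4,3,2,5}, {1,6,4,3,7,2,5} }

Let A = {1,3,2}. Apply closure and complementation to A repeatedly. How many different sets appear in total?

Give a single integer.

complement {6,4,7,5}; its interior {6,4}; cl(A) = X∖{6,4} = {1,3,7,2,5}
With k = closure, c = complement:
  1. A     = {1,3,2}
  2. kA    = {1,3,7,2,5}
  3. cA    = {6,4,7,5}
  4. ckA   = {6,4}
  5. kcA   = {6,4,3,7,2,5}
  6. kckA  = {6,4,3,7}
  7. ckcA  = {1}
  8. ckckA = {1,2,5}
  9. kckcA = {1,7}
  10. kckckA = {1,7,2,5}
  11. ckckcA = {6,4,3,2,5}
  12. ckckckA = {6,4,3}
k, c of each give nothing new

12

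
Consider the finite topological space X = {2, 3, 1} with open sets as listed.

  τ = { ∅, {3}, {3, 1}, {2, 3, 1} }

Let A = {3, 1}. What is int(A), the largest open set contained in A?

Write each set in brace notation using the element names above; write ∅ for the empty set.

open subsets of A: ∅, {3}, {3, 1}; so int(A) = {3, 1}

{3, 1}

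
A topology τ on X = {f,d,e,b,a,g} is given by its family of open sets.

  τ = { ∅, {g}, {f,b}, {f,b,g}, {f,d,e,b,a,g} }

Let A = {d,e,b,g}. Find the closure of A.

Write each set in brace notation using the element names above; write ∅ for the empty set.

complement {f,a}; its interior ∅; cl(A) = X∖∅ = {f,d,e,b,a,g}

{f,d,e,b,a,g}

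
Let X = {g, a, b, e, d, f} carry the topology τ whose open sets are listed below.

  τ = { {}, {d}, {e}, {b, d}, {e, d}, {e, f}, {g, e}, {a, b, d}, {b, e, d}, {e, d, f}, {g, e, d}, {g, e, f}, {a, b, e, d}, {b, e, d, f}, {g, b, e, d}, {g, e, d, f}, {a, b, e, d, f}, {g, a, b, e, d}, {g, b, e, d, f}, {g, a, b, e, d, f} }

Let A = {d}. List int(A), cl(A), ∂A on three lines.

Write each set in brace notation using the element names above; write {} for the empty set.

int(A) = {d}
cl(A)  = {a, b, d}
∂A     = {a, b}

interior: largest open inside A is {d} (from {}, {d})
cl via duality: int({g, a, b, e, f}) = {g, e, f}, so X∖{g, e, f} = {a, b, d}
cl∖int = {a, b}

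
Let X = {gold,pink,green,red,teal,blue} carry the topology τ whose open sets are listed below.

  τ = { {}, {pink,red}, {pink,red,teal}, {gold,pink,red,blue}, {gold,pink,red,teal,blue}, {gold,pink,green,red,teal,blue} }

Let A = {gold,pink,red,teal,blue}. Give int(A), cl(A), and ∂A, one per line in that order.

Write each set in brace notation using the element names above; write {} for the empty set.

int(A) = {gold,pink,red,teal,blue}
cl(A)  = {gold,pink,green,red,teal,blue}
∂A     = {green}

open subsets of A: {}, {pink,red}, {pink,red,teal}, {gold,pink,red,blue}, {gold,pink,red,teal,blue}; so int(A) = {gold,pink,red,teal,blue}
closure: X∖int(X∖A) = X∖{} = {gold,pink,green,red,teal,blue}
∂A = {gold,pink,green,red,teal,blue} minus {gold,pink,red,teal,blue} = {green}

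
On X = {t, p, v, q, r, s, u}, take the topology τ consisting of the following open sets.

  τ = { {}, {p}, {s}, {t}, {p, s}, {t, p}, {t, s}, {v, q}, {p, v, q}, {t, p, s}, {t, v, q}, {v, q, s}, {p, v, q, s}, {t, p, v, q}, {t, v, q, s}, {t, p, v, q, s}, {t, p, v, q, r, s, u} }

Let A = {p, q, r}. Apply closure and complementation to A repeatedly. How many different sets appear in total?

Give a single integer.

complement {t, v, s, u}; its interior {t, s}; cl(A) = X∖{t, s} = {p, v, q, r, u}
With k = closure, c = complement:
  1. A     = {p, q, r}
  2. kA    = {p, v, q, r, u}
  3. cA    = {t, v, s, u}
  4. ckA   = {t, s}
  5. kcA   = {t, v, q, r, s, u}
  6. kckA  = {t, r, s, u}
  7. ckcA  = {p}
  8. ckckA = {p, v, q}
  9. kckcA = {p, r, u}
  10. ckckcA = {t, v, q, s}
k, c of each give nothing new

10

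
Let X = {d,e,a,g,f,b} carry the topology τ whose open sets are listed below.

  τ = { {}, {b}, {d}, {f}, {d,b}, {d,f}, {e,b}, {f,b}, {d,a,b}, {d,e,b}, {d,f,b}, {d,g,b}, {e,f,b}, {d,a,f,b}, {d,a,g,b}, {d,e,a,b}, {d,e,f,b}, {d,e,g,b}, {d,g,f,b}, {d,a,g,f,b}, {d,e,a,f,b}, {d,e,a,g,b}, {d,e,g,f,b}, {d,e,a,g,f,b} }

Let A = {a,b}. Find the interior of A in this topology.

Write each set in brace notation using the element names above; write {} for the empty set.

{b}

open subsets of A: {}, {b}; so int(A) = {b}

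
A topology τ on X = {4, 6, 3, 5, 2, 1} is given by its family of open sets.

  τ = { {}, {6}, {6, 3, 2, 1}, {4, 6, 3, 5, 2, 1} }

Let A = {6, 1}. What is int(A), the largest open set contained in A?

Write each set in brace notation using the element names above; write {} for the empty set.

{6}

interior: largest open inside A is {6} (from {}, {6})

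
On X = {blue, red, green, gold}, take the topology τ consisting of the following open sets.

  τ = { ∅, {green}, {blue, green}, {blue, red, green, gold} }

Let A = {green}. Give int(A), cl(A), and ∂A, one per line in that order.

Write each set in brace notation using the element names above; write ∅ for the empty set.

interior: largest open inside A is {green} (from ∅, {green})
cl via duality: int({blue, red, gold}) = ∅, so X∖∅ = {blue, red, green, gold}
cl∖int = {blue, red, gold}

int(A) = {green}
cl(A)  = {blue, red, green, gold}
∂A     = {blue, red, gold}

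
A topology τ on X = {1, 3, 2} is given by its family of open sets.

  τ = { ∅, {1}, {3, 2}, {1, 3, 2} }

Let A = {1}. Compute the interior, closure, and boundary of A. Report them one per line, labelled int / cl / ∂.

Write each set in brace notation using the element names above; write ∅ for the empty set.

opens ⊆ A: ∅, {1}; union → int = {1}
complement {3, 2}; its interior {3, 2}; cl(A) = X∖{3, 2} = {1}
boundary = {1} ∖ {1} = ∅

int(A) = {1}
cl(A)  = {1}
∂A     = ∅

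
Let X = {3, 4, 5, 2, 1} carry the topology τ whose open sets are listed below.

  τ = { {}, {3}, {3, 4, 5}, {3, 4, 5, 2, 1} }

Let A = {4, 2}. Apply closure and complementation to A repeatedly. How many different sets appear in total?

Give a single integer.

complement {3, 5, 1}; its interior {3}; cl(A) = X∖{3} = {4, 5, 2, 1}
With k = closure, c = complement:
  1. A     = {4, 2}
  2. kA    = {4, 5, 2, 1}
  3. cA    = {3, 5, 1}
  4. ckA   = {3}
  5. kcA   = {3, 4, 5, 2, 1}
  6. ckcA  = {}
k, c of each give nothing new

6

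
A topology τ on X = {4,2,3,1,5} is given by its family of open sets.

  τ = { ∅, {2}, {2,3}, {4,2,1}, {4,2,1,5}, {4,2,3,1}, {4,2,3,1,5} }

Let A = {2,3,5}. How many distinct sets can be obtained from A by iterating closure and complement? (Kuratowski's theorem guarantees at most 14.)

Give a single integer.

cl via duality: int({4,1}) = ∅, so X∖∅ = {4,2,3,1,5}
Write k for closure, c for complement:
  1. A     = {2,3,5}
  2. kA    = {4,2,3,1,5}
  3. cA    = {4,1}
  4. ckA   = ∅
  5. kcA   = {4,1,5}
  6. ckcA  = {2,3}
applying k or c yields no new set

6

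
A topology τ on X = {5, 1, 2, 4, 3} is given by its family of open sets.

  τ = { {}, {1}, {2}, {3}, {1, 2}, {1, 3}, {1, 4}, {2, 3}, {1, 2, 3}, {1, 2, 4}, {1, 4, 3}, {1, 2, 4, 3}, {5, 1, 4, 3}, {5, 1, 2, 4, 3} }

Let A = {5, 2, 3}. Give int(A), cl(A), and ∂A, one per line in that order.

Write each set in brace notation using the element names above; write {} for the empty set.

int(A) = {2, 3}
cl(A)  = {5, 2, 3}
∂A     = {5}

interior: largest open inside A is {2, 3} (from {}, {2}, {3}, {2, 3})
cl via duality: int({1, 4}) = {1, 4}, so X∖{1, 4} = {5, 2, 3}
cl∖int = {5}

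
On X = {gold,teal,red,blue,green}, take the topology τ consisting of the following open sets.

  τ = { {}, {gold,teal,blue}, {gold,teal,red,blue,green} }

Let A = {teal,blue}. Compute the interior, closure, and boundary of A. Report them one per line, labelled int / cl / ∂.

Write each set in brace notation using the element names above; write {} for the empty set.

open subsets of A: {}; so int(A) = {}
closure: X∖int(X∖A) = X∖{} = {gold,teal,red,blue,green}
∂A = {gold,teal,red,blue,green} minus {} = {gold,teal,red,blue,green}

int(A) = {}
cl(A)  = {gold,teal,red,blue,green}
∂A     = {gold,teal,red,blue,green}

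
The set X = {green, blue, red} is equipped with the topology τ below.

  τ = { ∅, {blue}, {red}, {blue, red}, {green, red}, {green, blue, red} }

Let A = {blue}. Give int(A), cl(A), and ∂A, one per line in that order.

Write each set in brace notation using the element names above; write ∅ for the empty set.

opens ⊆ A: ∅, {blue}; union → int = {blue}
complement {green, red}; its interior {green, red}; cl(A) = X∖{green, red} = {blue}
boundary = {blue} ∖ {blue} = ∅

int(A) = {blue}
cl(A)  = {blue}
∂A     = ∅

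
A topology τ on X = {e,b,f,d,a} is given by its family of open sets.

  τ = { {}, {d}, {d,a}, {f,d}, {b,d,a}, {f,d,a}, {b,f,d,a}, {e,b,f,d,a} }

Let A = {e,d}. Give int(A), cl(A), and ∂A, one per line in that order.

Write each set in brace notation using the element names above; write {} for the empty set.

open subsets of A: {}, {d}; so int(A) = {d}
closure: X∖int(X∖A) = X∖{} = {e,b,f,d,a}
∂A = {e,b,f,d,a} minus {d} = {e,b,f,a}

int(A) = {d}
cl(A)  = {e,b,f,d,a}
∂A     = {e,b,f,a}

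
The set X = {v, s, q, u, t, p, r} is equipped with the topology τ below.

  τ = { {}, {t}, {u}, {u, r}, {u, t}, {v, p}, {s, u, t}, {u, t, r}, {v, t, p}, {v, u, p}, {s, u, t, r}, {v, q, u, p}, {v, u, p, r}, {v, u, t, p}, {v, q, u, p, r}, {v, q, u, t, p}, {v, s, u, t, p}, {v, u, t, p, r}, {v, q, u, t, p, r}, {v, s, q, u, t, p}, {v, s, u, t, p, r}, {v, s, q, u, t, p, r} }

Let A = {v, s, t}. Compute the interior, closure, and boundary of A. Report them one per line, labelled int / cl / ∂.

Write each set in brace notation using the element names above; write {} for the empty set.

opens ⊆ A: {}, {t}; union → int = {t}
complement {q, u, p, r}; its interior {u, r}; cl(A) = X∖{u, r} = {v, s, q, t, p}
boundary = {v, s, q, t, p} ∖ {t} = {v, s, q, p}

int(A) = {t}
cl(A)  = {v, s, q, t, p}
∂A     = {v, s, q, p}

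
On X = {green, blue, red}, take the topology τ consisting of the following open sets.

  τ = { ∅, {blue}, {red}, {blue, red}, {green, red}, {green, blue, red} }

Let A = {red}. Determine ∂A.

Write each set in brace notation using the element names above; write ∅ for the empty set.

{green}

opens ⊆ A: ∅, {red}; union → int = {red}
complement {green, blue}; its interior {blue}; cl(A) = X∖{blue} = {green, red}
boundary = {green, red} ∖ {red} = {green}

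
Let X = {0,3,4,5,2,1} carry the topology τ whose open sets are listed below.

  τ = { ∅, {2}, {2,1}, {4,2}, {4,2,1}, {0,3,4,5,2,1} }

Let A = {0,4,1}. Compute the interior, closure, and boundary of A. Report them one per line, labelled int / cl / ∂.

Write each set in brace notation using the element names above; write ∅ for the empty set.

int(A) = ∅
cl(A)  = {0,3,4,5,1}
∂A     = {0,3,4,5,1}

interior: largest open inside A is ∅ (from ∅)
cl via duality: int({3,5,2}) = {2}, so X∖{2} = {0,3,4,5,1}
cl∖int = {0,3,4,5,1}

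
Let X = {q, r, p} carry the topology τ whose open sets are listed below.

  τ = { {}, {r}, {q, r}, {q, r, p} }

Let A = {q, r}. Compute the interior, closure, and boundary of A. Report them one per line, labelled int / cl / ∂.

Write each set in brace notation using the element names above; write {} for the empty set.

int(A) = {q, r}
cl(A)  = {q, r, p}
∂A     = {p}

open subsets of A: {}, {r}, {q, r}; so int(A) = {q, r}
closure: X∖int(X∖A) = X∖{} = {q, r, p}
∂A = {q, r, p} minus {q, r} = {p}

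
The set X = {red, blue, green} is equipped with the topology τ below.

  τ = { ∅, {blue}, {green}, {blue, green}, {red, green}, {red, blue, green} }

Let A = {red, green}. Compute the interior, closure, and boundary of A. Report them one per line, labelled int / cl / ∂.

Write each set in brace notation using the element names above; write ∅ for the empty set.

opens ⊆ A: ∅, {green}, {red, green}; union → int = {red, green}
complement {blue}; its interior {blue}; cl(A) = X∖{blue} = {red, green}
boundary = {red, green} ∖ {red, green} = ∅

int(A) = {red, green}
cl(A)  = {red, green}
∂A     = ∅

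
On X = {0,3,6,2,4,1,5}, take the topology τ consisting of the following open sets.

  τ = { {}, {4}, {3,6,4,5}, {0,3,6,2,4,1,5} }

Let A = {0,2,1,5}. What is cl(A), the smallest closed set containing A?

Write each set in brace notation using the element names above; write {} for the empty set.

{0,3,6,2,1,5}

closure: X∖int(X∖A) = X∖{4} = {0,3,6,2,1,5}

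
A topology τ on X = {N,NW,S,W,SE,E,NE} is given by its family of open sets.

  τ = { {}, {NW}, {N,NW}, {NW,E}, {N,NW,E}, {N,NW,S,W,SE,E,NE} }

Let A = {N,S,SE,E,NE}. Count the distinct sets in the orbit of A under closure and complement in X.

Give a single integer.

cl via duality: int({NW,W}) = {NW}, so X∖{NW} = {N,S,W,SE,E,NE}
Write k for closure, c for complement:
  1. A     = {N,S,SE,E,NE}
  2. kA    = {N,S,W,SE,E,NE}
  3. cA    = {NW,W}
  4. ckA   = {NW}
  5. kcA   = {N,NW,S,W,SE,E,NE}
  6. ckcA  = {}
applying k or c yields no new set

6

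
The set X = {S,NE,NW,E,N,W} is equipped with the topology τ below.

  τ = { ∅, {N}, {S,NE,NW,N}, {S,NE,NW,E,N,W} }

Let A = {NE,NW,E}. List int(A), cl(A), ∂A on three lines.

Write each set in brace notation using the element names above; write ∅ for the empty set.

interior: largest open inside A is ∅ (from ∅)
cl via duality: int({S,N,W}) = {N}, so X∖{N} = {S,NE,NW,E,W}
cl∖int = {S,NE,NW,E,W}

int(A) = ∅
cl(A)  = {S,NE,NW,E,W}
∂A     = {S,NE,NW,E,W}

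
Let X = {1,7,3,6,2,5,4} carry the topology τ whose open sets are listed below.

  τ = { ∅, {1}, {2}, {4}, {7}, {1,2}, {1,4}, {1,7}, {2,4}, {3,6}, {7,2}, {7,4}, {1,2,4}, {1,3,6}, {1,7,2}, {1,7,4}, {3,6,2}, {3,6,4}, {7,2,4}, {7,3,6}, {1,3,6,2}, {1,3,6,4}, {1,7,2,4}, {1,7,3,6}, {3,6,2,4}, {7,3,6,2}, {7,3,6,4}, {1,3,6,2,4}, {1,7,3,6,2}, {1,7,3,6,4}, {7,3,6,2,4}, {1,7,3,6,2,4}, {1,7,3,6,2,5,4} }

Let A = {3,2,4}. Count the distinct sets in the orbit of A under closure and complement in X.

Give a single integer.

complement {1,7,6,5}; its interior {1,7}; cl(A) = X∖{1,7} = {3,6,2,5,4}
With k = closure, c = complement:
  1. A     = {3,2,4}
  2. kA    = {3,6,2,5,4}
  3. cA    = {1,7,6,5}
  4. ckA   = {1,7}
  5. kcA   = {1,7,3,6,5}
  6. kckA  = {1,7,5}
  7. ckcA  = {2,4}
  8. ckckA = {3,6,2,4}
  9. kckcA = {2,5,4}
  10. ckckcA = {1,7,3,6}
k, c of each give nothing new

10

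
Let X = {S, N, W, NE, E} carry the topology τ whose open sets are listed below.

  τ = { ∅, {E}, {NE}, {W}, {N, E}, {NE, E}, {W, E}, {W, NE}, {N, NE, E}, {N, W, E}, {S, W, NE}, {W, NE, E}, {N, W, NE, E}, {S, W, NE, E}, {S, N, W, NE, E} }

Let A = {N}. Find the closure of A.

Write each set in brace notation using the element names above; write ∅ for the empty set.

{N}

closure: X∖int(X∖A) = X∖{S, W, NE, E} = {N}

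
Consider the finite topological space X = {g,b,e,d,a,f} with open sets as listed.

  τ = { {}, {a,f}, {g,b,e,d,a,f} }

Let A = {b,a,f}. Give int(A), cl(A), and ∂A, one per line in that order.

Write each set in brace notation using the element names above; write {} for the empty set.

int(A) = {a,f}
cl(A)  = {g,b,e,d,a,f}
∂A     = {g,b,e,d}

interior: largest open inside A is {a,f} (from {}, {a,f})
cl via duality: int({g,e,d}) = {}, so X∖{} = {g,b,e,d,a,f}
cl∖int = {g,b,e,d}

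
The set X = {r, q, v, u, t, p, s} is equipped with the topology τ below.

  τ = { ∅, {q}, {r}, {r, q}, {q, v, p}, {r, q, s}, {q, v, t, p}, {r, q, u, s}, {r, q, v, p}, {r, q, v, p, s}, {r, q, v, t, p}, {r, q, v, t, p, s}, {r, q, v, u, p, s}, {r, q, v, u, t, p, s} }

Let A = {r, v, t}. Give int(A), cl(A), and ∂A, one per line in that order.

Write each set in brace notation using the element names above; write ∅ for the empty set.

U open, U⊆A: ∅, {r}. int(A) = ⋃ = {r}
X∖A={q, u, p, s}, int(X∖A)={q}, hence cl(A)={r, v, u, t, p, s}
∂A: remove int from cl → {v, u, t, p, s}

int(A) = {r}
cl(A)  = {r, v, u, t, p, s}
∂A     = {v, u, t, p, s}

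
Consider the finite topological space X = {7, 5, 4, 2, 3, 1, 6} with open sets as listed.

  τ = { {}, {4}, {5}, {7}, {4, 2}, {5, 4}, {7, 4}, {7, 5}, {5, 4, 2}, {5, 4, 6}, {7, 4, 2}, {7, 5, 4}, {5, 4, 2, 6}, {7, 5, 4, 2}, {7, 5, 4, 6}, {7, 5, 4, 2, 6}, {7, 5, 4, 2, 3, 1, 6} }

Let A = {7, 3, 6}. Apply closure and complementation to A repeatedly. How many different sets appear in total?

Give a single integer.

X∖A={5, 4, 2, 1}, int(X∖A)={5, 4, 2}, hence cl(A)={7, 3, 1, 6}
Orbit (k=closure, c=complement):
  1. A     = {7, 3, 6}
  2. kA    = {7, 3, 1, 6}
  3. cA    = {5, 4, 2, 1}
  4. ckA   = {5, 4, 2}
  5. kcA   = {5, 4, 2, 3, 1, 6}
  6. ckcA  = {7}
  7. kckcA = {7, 3, 1}
  8. ckckcA = {5, 4, 2, 6}
(closed under both — stop)

8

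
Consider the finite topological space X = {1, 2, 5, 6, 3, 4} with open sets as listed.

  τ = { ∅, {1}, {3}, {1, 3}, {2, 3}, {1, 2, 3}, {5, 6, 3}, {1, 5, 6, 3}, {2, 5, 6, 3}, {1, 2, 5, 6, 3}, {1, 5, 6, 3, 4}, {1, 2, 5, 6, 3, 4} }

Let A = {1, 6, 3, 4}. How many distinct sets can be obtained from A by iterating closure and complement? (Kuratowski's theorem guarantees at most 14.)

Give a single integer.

X∖A={2, 5}, int(X∖A)=∅, hence cl(A)={1, 2, 5, 6, 3, 4}
Orbit (k=closure, c=complement):
  1. A     = {1, 6, 3, 4}
  2. kA    = {1, 2, 5, 6, 3, 4}
  3. cA    = {2, 5}
  4. ckA   = ∅
  5. kcA   = {2, 5, 6, 4}
  6. ckcA  = {1, 3}
(closed under both — stop)

6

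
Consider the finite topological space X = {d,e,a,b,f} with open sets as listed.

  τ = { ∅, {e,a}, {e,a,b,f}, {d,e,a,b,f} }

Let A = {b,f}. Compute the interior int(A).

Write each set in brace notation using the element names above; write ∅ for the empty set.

∅

open subsets of A: ∅; so int(A) = ∅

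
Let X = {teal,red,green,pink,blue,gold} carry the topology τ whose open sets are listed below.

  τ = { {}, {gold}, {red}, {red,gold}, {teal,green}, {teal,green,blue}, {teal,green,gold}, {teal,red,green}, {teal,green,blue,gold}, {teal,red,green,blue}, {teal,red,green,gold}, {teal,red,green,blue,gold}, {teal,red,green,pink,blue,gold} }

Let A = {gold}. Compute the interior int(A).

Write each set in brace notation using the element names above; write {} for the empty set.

interior: largest open inside A is {gold} (from {}, {gold})

{gold}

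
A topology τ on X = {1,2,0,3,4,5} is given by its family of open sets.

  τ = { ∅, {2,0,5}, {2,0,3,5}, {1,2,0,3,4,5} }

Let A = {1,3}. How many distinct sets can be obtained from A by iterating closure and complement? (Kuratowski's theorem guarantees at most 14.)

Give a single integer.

complement {2,0,4,5}; its interior {2,0,5}; cl(A) = X∖{2,0,5} = {1,3,4}
With k = closure, c = complement:
  1. A     = {1,3}
  2. kA    = {1,3,4}
  3. cA    = {2,0,4,5}
  4. ckA   = {2,0,5}
  5. kcA   = {1,2,0,3,4,5}
  6. ckcA  = ∅
k, c of each give nothing new

6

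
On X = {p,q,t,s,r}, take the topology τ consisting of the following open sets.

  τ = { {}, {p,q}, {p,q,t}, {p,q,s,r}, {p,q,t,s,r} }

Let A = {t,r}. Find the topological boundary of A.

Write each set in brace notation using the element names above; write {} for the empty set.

interior: largest open inside A is {} (from {})
cl via duality: int({p,q,s}) = {p,q}, so X∖{p,q} = {t,s,r}
cl∖int = {t,s,r}

{t,s,r}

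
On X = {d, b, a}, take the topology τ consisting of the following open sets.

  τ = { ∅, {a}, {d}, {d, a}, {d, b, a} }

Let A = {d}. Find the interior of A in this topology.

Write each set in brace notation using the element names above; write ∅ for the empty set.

opens ⊆ A: ∅, {d}; union → int = {d}

{d}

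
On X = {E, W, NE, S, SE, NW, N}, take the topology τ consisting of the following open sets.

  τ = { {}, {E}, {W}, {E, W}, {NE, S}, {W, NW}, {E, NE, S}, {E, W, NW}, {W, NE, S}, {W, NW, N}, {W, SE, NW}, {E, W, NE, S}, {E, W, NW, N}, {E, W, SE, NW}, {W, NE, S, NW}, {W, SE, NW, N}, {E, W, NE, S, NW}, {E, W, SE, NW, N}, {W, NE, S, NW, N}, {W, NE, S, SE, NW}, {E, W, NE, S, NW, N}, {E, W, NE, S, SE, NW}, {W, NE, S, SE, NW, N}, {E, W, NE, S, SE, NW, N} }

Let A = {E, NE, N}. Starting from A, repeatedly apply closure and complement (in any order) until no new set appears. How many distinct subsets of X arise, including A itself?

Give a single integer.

cl via duality: int({W, S, SE, NW}) = {W, SE, NW}, so X∖{W, SE, NW} = {E, NE, S, N}
Write k for closure, c for complement:
  1. A     = {E, NE, N}
  2. kA    = {E, NE, S, N}
  3. cA    = {W, S, SE, NW}
  4. ckA   = {W, SE, NW}
  5. kcA   = {W, NE, S, SE, NW, N}
  6. kckA  = {W, SE, NW, N}
  7. ckcA  = {E}
  8. ckckA = {E, NE, S}
applying k or c yields no new set

8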